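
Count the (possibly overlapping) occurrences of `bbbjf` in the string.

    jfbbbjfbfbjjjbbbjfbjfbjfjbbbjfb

Sliding a length-5 window over the 31 characters (27 positions):
  position 3–7: bbbjf
  position 14–18: bbbjf
  position 26–30: bbbjf

3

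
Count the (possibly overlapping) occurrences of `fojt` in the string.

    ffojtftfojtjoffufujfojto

3

Sliding a length-4 window over the 24 characters (21 positions):
  position 2–5: fojt
  position 8–11: fojt
  position 20–23: fojt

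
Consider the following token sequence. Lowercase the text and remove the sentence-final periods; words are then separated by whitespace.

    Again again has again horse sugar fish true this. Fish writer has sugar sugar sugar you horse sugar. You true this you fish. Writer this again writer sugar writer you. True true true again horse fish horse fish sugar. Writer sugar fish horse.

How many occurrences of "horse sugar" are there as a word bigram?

Scanning the 42 overlapping bigram windows for "horse sugar":
  position 5–6: horse sugar
  position 17–18: horse sugar

2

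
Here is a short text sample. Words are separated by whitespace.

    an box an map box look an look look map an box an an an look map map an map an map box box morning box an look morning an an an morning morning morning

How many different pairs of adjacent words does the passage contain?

35 tokens → 34 bigram windows in total.
Repeated bigrams (each contributes count−1 duplicates):
  an an: 4
  an look: 3
  an map: 3
  box an: 3
  map an: 3
  an box: 2
  look map: 2
  map box: 2
  … (1 more repeated)
15 duplicate windows → 34 − 15 = 19 distinct.

19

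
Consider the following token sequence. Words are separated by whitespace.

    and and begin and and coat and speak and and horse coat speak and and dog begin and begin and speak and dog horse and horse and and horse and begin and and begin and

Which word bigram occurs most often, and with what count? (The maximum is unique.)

"and and", 6 times

Bigram frequencies (highest first):
  and and: 6
  begin and: 5
  and begin: 4
  speak and: 3
  and horse: 3
  horse and: 3
  … (8 more, each ≤ 2)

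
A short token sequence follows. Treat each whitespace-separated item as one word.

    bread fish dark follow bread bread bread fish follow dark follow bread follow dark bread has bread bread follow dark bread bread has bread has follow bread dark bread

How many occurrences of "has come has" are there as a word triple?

0

Scanning the 27 overlapping trigram windows for "has come has":
  (none found)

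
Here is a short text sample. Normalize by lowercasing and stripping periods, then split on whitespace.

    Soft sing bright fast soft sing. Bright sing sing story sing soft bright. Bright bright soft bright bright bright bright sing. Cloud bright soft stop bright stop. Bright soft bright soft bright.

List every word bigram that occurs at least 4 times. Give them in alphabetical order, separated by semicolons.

Bigram counts meeting the condition (at least 4 times):
  bright bright: 5
  bright soft: 4
  soft bright: 4

bright bright; bright soft; soft bright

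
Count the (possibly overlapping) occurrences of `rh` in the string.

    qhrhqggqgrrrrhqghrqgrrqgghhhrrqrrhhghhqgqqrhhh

4

Sliding a length-2 window over the 46 characters (45 positions):
  position 3–4: rh
  position 13–14: rh
  position 33–34: rh
  position 43–44: rh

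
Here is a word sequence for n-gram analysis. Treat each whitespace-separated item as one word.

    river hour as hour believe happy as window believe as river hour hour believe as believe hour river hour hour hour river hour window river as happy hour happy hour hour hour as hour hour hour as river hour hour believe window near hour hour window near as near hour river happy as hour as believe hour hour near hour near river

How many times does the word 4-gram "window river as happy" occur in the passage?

1

Scanning the 59 overlapping 4-gram windows for "window river as happy":
  position 24–27: window river as happy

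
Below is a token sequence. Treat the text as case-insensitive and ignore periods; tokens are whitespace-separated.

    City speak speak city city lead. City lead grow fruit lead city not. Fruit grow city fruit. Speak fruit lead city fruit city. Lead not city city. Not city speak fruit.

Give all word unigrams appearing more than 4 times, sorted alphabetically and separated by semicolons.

Unigram counts meeting the condition (more than 4 times):
  city: 11
  fruit: 6
  lead: 5

city; fruit; lead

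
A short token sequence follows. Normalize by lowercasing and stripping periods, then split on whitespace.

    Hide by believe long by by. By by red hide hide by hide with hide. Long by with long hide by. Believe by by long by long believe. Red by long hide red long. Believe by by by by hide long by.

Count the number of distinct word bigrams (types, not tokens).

42 tokens → 41 bigram windows in total.
Repeated bigrams (each contributes count−1 duplicates):
  by by: 7
  long by: 4
  by long: 3
  hide by: 3
  believe by: 2
  by believe: 2
  by hide: 2
  hide long: 2
  … (2 more repeated)
19 duplicate windows → 41 − 19 = 22 distinct.

22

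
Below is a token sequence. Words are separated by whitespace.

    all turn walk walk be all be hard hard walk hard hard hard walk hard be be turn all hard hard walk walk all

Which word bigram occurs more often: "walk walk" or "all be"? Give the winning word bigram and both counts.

"walk walk": 2 occurrences
"all be": 1 occurrence

"walk walk" (2 vs 1)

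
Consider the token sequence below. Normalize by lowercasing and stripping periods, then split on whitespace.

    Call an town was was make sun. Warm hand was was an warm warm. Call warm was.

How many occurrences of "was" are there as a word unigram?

5

Scanning the 17 tokens for "was":
  position 4: was
  position 5: was
  position 10: was
  position 11: was
  position 17: was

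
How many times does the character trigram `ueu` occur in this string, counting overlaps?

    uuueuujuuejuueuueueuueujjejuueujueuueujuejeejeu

8

Sliding a length-3 window over the 47 characters (45 positions):
  position 3–5: ueu
  position 13–15: ueu
  position 16–18: ueu
  position 18–20: ueu
  position 21–23: ueu
  position 29–31: ueu
  position 33–35: ueu
  position 36–38: ueu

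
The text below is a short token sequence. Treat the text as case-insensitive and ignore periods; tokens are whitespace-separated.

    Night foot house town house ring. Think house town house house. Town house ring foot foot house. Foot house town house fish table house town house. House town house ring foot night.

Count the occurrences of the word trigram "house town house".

6

Scanning the 30 overlapping trigram windows for "house town house":
  position 3–5: house town house
  position 8–10: house town house
  position 11–13: house town house
  position 19–21: house town house
  position 24–26: house town house
  position 27–29: house town house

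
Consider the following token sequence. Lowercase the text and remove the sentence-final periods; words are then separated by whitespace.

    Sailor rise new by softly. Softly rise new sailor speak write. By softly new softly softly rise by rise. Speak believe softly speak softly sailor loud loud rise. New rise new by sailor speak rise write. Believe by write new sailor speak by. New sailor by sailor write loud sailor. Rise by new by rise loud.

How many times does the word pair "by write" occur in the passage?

Scanning the 55 overlapping bigram windows for "by write":
  position 38–39: by write

1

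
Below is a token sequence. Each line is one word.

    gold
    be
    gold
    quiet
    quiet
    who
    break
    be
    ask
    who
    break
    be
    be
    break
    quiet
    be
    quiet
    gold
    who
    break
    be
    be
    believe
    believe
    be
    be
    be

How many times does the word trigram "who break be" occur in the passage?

Scanning the 25 overlapping trigram windows for "who break be":
  position 6–8: who break be
  position 10–12: who break be
  position 19–21: who break be

3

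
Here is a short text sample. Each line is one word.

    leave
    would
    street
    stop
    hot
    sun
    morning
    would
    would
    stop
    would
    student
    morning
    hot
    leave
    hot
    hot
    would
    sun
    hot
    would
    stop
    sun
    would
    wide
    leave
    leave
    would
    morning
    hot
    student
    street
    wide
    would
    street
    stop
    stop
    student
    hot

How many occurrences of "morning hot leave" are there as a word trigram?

Scanning the 37 overlapping trigram windows for "morning hot leave":
  position 13–15: morning hot leave

1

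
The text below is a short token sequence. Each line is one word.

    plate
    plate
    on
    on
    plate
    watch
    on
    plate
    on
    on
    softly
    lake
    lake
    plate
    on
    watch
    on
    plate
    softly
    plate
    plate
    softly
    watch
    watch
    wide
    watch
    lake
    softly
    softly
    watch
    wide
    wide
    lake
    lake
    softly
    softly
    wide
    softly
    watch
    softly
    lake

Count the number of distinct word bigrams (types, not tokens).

41 tokens → 40 bigram windows in total.
Repeated bigrams (each contributes count−1 duplicates):
  on plate: 3
  plate on: 3
  softly watch: 3
  lake lake: 2
  lake softly: 2
  on on: 2
  plate plate: 2
  plate softly: 2
  … (4 more repeated)
15 duplicate windows → 40 − 15 = 25 distinct.

25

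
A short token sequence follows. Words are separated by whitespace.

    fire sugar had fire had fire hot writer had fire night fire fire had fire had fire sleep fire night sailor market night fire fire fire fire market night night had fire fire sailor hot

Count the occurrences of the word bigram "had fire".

6

Scanning the 34 overlapping bigram windows for "had fire":
  position 3–4: had fire
  position 5–6: had fire
  position 9–10: had fire
  position 14–15: had fire
  position 16–17: had fire
  position 31–32: had fire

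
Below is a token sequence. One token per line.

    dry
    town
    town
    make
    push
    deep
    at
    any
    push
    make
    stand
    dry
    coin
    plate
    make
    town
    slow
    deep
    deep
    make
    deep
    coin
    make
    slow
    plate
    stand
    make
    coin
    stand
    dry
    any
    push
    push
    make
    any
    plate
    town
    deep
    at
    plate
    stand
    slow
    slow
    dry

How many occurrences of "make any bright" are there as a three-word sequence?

Scanning the 42 overlapping trigram windows for "make any bright":
  (none found)

0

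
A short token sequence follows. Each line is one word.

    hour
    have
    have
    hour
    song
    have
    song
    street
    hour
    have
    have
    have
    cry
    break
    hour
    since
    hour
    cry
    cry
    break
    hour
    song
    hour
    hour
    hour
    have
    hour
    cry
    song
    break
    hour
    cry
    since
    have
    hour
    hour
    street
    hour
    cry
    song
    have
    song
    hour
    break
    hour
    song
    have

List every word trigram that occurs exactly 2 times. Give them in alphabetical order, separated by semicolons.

Trigram counts meeting the condition (exactly 2 times):
  break hour song: 2
  cry break hour: 2
  hour cry song: 2
  hour have have: 2
  hour song have: 2
  song have song: 2

break hour song; cry break hour; hour cry song; hour have have; hour song have; song have song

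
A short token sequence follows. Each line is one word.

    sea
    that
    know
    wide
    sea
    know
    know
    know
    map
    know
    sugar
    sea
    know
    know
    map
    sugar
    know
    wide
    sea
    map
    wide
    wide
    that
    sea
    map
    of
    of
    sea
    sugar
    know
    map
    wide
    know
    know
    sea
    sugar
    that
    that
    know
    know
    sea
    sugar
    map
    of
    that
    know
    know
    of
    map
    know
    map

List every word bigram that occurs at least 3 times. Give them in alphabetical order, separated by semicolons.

Bigram counts meeting the condition (at least 3 times):
  know know: 6
  know map: 4
  sea sugar: 3
  that know: 3

know know; know map; sea sugar; that know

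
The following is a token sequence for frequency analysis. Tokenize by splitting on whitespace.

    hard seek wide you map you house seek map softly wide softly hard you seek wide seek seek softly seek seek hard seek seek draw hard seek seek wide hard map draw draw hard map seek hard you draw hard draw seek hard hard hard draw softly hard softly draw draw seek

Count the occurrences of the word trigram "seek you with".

Scanning the 50 overlapping trigram windows for "seek you with":
  (none found)

0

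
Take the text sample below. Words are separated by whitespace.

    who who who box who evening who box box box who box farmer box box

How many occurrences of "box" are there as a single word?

7

Scanning the 15 tokens for "box":
  position 4: box
  position 8: box
  position 9: box
  position 10: box
  position 12: box
  position 14: box
  position 15: box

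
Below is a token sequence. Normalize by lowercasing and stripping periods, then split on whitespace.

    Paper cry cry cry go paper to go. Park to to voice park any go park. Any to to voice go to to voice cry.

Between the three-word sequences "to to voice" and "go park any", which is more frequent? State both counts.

"to to voice": 3 occurrences
"go park any": 1 occurrence

"to to voice" (3 vs 1)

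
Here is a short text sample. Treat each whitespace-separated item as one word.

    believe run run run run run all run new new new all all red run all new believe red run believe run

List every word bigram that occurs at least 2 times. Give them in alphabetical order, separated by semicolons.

believe run; new new; red run; run all; run run

Bigram counts meeting the condition (at least 2 times):
  believe run: 2
  new new: 2
  red run: 2
  run all: 2
  run run: 4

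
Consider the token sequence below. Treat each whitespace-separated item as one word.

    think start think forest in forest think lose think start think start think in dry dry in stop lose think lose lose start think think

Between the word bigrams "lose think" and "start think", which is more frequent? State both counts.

"lose think": 2 occurrences
"start think": 4 occurrences

"start think" (4 vs 2)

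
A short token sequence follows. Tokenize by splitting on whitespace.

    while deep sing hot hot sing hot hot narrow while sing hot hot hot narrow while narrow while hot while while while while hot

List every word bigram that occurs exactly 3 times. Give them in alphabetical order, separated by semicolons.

Bigram counts meeting the condition (exactly 3 times):
  narrow while: 3
  sing hot: 3
  while while: 3

narrow while; sing hot; while while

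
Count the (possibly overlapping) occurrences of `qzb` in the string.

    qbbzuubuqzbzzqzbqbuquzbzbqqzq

Sliding a length-3 window over the 29 characters (27 positions):
  position 9–11: qzb
  position 14–16: qzb

2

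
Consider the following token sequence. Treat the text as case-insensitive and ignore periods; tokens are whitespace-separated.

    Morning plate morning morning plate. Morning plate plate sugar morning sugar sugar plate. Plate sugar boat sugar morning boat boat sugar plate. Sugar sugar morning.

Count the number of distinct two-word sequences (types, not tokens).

25 tokens → 24 bigram windows in total.
Repeated bigrams (each contributes count−1 duplicates):
  morning plate: 3
  plate sugar: 3
  sugar morning: 3
  boat sugar: 2
  plate morning: 2
  plate plate: 2
  sugar plate: 2
  sugar sugar: 2
11 duplicate windows → 24 − 11 = 13 distinct.

13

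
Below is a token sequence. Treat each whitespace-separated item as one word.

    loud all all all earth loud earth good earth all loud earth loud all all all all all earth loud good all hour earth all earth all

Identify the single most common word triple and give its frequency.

Trigram frequencies (highest first):
  all all all: 4
  loud all all: 2
  all all earth: 2
  all earth loud: 2
  earth loud earth: 1
  loud earth good: 1
  … (13 more, each ≤ 1)

"all all all", 4 times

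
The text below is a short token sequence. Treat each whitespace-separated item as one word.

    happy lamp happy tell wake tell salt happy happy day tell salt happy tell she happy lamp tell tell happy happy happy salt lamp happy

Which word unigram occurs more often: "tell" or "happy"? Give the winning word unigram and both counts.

"happy" (10 vs 6)

"tell": 6 occurrences
"happy": 10 occurrences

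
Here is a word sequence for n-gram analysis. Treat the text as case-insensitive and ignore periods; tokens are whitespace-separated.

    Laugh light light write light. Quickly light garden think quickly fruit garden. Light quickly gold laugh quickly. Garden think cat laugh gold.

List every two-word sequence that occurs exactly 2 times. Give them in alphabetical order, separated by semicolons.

garden think; light quickly

Bigram counts meeting the condition (exactly 2 times):
  garden think: 2
  light quickly: 2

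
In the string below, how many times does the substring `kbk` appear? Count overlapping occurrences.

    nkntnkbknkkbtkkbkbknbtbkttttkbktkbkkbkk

Sliding a length-3 window over the 39 characters (37 positions):
  position 6–8: kbk
  position 15–17: kbk
  position 17–19: kbk
  position 29–31: kbk
  position 33–35: kbk
  position 36–38: kbk

6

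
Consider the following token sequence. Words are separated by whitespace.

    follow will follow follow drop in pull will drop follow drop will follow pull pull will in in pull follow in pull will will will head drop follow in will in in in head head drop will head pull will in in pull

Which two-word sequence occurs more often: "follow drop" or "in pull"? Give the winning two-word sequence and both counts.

"follow drop": 2 occurrences
"in pull": 4 occurrences

"in pull" (4 vs 2)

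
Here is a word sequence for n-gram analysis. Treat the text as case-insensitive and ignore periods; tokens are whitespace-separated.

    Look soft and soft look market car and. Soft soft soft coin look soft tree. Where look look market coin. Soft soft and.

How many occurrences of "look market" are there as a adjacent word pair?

2

Scanning the 22 overlapping bigram windows for "look market":
  position 5–6: look market
  position 18–19: look market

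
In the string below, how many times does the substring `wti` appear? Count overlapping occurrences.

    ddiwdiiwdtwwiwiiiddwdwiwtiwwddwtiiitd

Sliding a length-3 window over the 37 characters (35 positions):
  position 24–26: wti
  position 31–33: wti

2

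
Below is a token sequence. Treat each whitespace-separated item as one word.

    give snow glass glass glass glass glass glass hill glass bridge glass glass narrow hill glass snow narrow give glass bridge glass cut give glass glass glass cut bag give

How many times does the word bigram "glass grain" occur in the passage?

0

Scanning the 29 overlapping bigram windows for "glass grain":
  (none found)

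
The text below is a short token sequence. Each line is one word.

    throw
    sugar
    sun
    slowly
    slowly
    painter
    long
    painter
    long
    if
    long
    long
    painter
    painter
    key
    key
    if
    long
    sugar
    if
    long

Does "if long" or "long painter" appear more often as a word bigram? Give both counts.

"if long" (3 vs 2)

"if long": 3 occurrences
"long painter": 2 occurrences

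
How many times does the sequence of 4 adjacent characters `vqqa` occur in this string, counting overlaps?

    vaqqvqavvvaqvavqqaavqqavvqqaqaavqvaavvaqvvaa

Sliding a length-4 window over the 44 characters (41 positions):
  position 15–18: vqqa
  position 20–23: vqqa
  position 25–28: vqqa

3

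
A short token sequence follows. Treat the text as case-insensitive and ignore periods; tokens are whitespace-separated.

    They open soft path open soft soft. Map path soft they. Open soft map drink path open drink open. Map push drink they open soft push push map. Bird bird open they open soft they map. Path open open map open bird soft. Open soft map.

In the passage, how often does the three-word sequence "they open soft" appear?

Scanning the 44 overlapping trigram windows for "they open soft":
  position 1–3: they open soft
  position 11–13: they open soft
  position 23–25: they open soft
  position 32–34: they open soft

4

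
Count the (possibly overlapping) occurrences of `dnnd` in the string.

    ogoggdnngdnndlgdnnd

2

Sliding a length-4 window over the 19 characters (16 positions):
  position 10–13: dnnd
  position 16–19: dnnd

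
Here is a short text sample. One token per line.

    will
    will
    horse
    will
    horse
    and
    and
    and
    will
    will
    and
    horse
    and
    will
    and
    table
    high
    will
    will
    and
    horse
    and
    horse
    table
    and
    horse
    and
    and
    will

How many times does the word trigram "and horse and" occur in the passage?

3

Scanning the 27 overlapping trigram windows for "and horse and":
  position 11–13: and horse and
  position 20–22: and horse and
  position 25–27: and horse and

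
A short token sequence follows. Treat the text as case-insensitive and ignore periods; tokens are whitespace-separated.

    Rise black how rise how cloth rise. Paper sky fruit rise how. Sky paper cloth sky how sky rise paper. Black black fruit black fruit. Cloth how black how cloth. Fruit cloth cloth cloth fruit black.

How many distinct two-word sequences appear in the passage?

36 tokens → 35 bigram windows in total.
Repeated bigrams (each contributes count−1 duplicates):
  black fruit: 2
  black how: 2
  cloth cloth: 2
  cloth fruit: 2
  fruit black: 2
  fruit cloth: 2
  how cloth: 2
  how sky: 2
  … (2 more repeated)
10 duplicate windows → 35 − 10 = 25 distinct.

25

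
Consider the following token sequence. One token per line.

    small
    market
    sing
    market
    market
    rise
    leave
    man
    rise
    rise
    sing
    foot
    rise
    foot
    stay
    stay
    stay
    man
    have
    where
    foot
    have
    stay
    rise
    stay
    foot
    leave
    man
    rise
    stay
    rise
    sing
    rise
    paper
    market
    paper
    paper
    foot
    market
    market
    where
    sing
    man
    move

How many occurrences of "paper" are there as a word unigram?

Scanning the 44 tokens for "paper":
  position 34: paper
  position 36: paper
  position 37: paper

3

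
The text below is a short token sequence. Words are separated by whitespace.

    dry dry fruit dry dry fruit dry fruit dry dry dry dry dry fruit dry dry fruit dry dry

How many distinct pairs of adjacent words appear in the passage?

3

19 tokens → 18 bigram windows in total.
Repeated bigrams (each contributes count−1 duplicates):
  dry dry: 8
  dry fruit: 5
  fruit dry: 5
15 duplicate windows → 18 − 15 = 3 distinct.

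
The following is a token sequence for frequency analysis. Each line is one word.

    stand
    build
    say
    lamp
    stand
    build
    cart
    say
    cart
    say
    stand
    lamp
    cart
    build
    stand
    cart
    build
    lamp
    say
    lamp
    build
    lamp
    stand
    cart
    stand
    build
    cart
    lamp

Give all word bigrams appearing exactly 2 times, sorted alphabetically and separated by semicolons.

Bigram counts meeting the condition (exactly 2 times):
  build cart: 2
  build lamp: 2
  cart build: 2
  cart say: 2
  lamp stand: 2
  say lamp: 2
  stand cart: 2

build cart; build lamp; cart build; cart say; lamp stand; say lamp; stand cart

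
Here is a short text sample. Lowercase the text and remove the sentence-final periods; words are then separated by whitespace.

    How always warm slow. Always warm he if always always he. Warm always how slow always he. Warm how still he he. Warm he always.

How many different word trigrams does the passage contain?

25 tokens → 23 trigram windows in total.
Repeated trigrams (each contributes count−1 duplicates):
  always he warm: 2
1 duplicate windows → 23 − 1 = 22 distinct.

22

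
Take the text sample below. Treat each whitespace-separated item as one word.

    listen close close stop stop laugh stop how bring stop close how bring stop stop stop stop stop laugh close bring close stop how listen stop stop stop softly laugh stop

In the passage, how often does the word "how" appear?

Scanning the 31 tokens for "how":
  position 8: how
  position 12: how
  position 24: how

3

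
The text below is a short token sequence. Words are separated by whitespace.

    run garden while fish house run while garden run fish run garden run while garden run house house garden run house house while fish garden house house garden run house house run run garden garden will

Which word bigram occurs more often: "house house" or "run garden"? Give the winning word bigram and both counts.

"house house": 4 occurrences
"run garden": 3 occurrences

"house house" (4 vs 3)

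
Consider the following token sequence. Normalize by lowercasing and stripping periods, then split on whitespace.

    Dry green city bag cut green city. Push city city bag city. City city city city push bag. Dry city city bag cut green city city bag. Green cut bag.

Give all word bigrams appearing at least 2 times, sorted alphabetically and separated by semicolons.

bag cut; city bag; city city; city push; cut green; green city

Bigram counts meeting the condition (at least 2 times):
  bag cut: 2
  city bag: 4
  city city: 7
  city push: 2
  cut green: 2
  green city: 3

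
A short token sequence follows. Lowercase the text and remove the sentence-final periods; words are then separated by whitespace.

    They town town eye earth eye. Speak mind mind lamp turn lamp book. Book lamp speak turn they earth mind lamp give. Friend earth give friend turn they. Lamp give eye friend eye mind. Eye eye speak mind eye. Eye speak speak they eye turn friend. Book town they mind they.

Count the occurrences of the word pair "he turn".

0

Scanning the 50 overlapping bigram windows for "he turn":
  (none found)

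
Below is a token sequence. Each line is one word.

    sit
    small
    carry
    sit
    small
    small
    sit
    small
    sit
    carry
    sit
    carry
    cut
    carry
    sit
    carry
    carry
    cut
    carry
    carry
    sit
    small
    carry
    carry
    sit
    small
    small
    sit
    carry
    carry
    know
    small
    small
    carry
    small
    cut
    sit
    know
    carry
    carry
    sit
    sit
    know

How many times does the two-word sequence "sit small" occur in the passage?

5

Scanning the 42 overlapping bigram windows for "sit small":
  position 1–2: sit small
  position 4–5: sit small
  position 7–8: sit small
  position 21–22: sit small
  position 25–26: sit small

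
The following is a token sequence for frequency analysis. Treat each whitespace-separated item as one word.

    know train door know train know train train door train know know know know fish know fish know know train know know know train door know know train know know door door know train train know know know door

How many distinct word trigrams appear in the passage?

39 tokens → 37 trigram windows in total.
Repeated trigrams (each contributes count−1 duplicates):
  know know know: 4
  train know know: 4
  know know train: 3
  know train know: 3
  door know train: 2
  know fish know: 2
  know know door: 2
  know train door: 2
  … (2 more repeated)
16 duplicate windows → 37 − 16 = 21 distinct.

21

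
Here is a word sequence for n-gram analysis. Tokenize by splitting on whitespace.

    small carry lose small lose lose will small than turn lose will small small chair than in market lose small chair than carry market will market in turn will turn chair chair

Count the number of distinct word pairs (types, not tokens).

26

32 tokens → 31 bigram windows in total.
Repeated bigrams (each contributes count−1 duplicates):
  chair than: 2
  lose small: 2
  lose will: 2
  small chair: 2
  will small: 2
5 duplicate windows → 31 − 5 = 26 distinct.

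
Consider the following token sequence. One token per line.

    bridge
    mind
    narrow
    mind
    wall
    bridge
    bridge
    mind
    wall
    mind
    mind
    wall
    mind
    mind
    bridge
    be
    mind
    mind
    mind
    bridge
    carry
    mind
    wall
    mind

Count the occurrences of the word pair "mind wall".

Scanning the 23 overlapping bigram windows for "mind wall":
  position 4–5: mind wall
  position 8–9: mind wall
  position 11–12: mind wall
  position 22–23: mind wall

4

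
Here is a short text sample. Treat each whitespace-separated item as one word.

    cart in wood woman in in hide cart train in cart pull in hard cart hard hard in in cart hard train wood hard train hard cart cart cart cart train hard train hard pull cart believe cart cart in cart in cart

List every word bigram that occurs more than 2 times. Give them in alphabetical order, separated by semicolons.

Bigram counts meeting the condition (more than 2 times):
  cart cart: 4
  cart in: 3
  hard train: 3
  in cart: 4
  train hard: 3

cart cart; cart in; hard train; in cart; train hard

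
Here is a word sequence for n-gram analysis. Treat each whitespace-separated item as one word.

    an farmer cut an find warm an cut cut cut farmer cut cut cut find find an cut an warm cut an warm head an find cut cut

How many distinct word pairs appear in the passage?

17

28 tokens → 27 bigram windows in total.
Repeated bigrams (each contributes count−1 duplicates):
  cut cut: 5
  cut an: 3
  an cut: 2
  an find: 2
  an warm: 2
  farmer cut: 2
10 duplicate windows → 27 − 10 = 17 distinct.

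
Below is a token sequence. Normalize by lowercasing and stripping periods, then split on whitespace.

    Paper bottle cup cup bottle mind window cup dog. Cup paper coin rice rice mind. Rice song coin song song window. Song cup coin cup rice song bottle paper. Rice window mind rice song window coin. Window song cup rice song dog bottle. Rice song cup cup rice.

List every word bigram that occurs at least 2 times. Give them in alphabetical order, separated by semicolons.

Bigram counts meeting the condition (at least 2 times):
  cup cup: 2
  cup rice: 3
  mind rice: 2
  rice song: 5
  song cup: 3
  song window: 2
  window song: 2

cup cup; cup rice; mind rice; rice song; song cup; song window; window song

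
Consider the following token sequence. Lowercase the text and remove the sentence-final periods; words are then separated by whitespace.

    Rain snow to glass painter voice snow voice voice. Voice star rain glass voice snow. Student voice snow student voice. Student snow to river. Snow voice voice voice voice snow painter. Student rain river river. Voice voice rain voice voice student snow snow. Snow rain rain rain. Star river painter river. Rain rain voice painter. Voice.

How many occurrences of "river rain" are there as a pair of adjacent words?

Scanning the 55 overlapping bigram windows for "river rain":
  position 51–52: river rain

1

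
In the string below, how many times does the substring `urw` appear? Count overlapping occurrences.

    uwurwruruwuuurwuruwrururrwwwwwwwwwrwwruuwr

Sliding a length-3 window over the 42 characters (40 positions):
  position 3–5: urw
  position 13–15: urw

2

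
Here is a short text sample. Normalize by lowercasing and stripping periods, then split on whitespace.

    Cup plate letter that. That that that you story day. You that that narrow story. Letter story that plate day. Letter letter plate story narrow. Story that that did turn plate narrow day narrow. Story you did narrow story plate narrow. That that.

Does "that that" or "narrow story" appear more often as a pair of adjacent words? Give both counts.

"that that" (6 vs 4)

"that that": 6 occurrences
"narrow story": 4 occurrences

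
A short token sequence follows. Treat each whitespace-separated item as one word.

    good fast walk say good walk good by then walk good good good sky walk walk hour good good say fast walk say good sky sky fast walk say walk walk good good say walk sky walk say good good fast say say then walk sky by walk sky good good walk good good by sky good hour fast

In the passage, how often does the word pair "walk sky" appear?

3

Scanning the 58 overlapping bigram windows for "walk sky":
  position 35–36: walk sky
  position 45–46: walk sky
  position 48–49: walk sky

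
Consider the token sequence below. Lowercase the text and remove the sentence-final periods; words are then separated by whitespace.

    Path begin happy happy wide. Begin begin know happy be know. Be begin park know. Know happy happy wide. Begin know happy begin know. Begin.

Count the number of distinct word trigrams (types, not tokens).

20

25 tokens → 23 trigram windows in total.
Repeated trigrams (each contributes count−1 duplicates):
  begin know happy: 2
  happy happy wide: 2
  happy wide begin: 2
3 duplicate windows → 23 − 3 = 20 distinct.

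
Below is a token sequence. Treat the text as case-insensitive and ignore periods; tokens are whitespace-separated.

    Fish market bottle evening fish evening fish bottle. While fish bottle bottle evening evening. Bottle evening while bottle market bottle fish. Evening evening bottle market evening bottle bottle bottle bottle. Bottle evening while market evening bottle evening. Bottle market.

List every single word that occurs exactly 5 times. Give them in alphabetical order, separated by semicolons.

Unigram counts meeting the condition (exactly 5 times):
  fish: 5
  market: 5

fish; market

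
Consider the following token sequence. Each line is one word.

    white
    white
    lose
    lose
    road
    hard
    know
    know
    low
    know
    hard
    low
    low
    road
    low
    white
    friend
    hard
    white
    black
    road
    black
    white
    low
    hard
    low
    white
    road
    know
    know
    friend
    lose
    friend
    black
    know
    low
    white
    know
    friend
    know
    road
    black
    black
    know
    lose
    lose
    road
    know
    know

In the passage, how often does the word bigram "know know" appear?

Scanning the 48 overlapping bigram windows for "know know":
  position 7–8: know know
  position 29–30: know know
  position 48–49: know know

3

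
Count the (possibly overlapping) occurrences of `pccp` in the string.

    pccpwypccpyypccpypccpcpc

Sliding a length-4 window over the 24 characters (21 positions):
  position 1–4: pccp
  position 7–10: pccp
  position 13–16: pccp
  position 18–21: pccp

4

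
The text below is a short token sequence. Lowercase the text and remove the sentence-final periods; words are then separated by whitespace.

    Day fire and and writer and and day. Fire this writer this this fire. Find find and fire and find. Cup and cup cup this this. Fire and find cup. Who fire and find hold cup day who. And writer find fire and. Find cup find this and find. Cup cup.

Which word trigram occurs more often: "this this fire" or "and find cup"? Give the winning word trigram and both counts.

"and find cup" (4 vs 2)

"this this fire": 2 occurrences
"and find cup": 4 occurrences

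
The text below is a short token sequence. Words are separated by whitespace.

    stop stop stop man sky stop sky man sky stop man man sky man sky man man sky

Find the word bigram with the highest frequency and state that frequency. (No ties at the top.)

"man sky", 5 times

Bigram frequencies (highest first):
  man sky: 5
  sky man: 3
  stop stop: 2
  stop man: 2
  sky stop: 2
  man man: 2
  … (1 more, each ≤ 1)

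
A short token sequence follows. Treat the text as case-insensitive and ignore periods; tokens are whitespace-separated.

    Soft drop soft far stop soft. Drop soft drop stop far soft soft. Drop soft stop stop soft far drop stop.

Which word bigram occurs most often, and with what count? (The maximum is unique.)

Bigram frequencies (highest first):
  soft drop: 4
  drop soft: 3
  soft far: 2
  stop soft: 2
  drop stop: 2
  far stop: 1
  … (6 more, each ≤ 1)

"soft drop", 4 times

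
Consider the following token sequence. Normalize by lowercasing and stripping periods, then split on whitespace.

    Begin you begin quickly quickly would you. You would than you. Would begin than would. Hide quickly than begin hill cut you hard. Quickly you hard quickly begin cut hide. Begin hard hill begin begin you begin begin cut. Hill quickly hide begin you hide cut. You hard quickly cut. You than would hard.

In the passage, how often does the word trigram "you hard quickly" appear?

3

Scanning the 52 overlapping trigram windows for "you hard quickly":
  position 22–24: you hard quickly
  position 25–27: you hard quickly
  position 47–49: you hard quickly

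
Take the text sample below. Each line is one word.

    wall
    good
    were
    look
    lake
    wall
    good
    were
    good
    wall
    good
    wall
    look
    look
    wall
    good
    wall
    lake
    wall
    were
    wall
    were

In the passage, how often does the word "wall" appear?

8

Scanning the 22 tokens for "wall":
  position 1: wall
  position 6: wall
  position 10: wall
  position 12: wall
  position 15: wall
  position 17: wall
  position 19: wall
  position 21: wall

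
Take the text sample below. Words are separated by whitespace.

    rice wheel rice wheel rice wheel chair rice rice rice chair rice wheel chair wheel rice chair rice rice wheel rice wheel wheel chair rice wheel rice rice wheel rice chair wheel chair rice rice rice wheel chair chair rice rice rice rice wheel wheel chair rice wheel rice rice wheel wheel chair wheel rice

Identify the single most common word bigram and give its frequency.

Bigram frequencies (highest first):
  rice wheel: 12
  rice rice: 10
  wheel rice: 8
  wheel chair: 7
  chair rice: 7
  rice chair: 3
  … (3 more, each ≤ 3)

"rice wheel", 12 times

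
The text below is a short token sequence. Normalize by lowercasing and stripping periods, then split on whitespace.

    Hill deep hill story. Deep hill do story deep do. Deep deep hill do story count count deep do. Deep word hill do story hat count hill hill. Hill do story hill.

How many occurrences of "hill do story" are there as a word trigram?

4

Scanning the 30 overlapping trigram windows for "hill do story":
  position 6–8: hill do story
  position 13–15: hill do story
  position 22–24: hill do story
  position 29–31: hill do story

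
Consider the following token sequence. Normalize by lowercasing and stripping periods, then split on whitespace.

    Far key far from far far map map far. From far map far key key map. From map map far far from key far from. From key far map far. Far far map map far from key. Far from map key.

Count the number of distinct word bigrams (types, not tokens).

41 tokens → 40 bigram windows in total.
Repeated bigrams (each contributes count−1 duplicates):
  far from: 6
  map far: 5
  far far: 4
  far map: 4
  key far: 4
  from key: 3
  map map: 3
  far key: 2
  … (2 more repeated)
25 duplicate windows → 40 − 25 = 15 distinct.

15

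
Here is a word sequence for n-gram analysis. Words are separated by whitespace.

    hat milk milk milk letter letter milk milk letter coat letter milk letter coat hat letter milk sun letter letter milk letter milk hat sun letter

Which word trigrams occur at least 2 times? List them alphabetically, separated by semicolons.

Trigram counts meeting the condition (at least 2 times):
  letter letter milk: 2
  letter milk letter: 2
  milk letter coat: 2
  milk milk letter: 2

letter letter milk; letter milk letter; milk letter coat; milk milk letter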